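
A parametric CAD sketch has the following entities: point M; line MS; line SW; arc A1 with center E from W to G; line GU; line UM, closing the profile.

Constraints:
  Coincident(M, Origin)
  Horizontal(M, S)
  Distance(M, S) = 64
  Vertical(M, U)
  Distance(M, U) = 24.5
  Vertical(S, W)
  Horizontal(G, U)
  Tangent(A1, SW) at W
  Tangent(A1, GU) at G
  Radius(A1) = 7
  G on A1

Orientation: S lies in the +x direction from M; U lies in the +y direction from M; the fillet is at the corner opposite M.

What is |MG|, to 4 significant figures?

62.04

M is at the origin; M and S share the same y with |MS| = 64.0 and S on the +x side, so S = (64.00, 0.000). M and U share the same x with |MU| = 24.5 and U on the +y side, so U = (0.000, 24.50). The virtual corner opposite M is at (64.00, 24.50). Tangency of A1 to SW means the radius EW is perpendicular to SW and tangency of A1 to GU means the radius EG is perpendicular to GU, with radius 7.0, so the center E sits 7.0 in from both sides at E = (57.00, 17.50). That places the tangent points at W = (64.00, 17.50) on SW and G = (57.00, 24.50) on GU. Then |MG| = |G − M| = 62.04.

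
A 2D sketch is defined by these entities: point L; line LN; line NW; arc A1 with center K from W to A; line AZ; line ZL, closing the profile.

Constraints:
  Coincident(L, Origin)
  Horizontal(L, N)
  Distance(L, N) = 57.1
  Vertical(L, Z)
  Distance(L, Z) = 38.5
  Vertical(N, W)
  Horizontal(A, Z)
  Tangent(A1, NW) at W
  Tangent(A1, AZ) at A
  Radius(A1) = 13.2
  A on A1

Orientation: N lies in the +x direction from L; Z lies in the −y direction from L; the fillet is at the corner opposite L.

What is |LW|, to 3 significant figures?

62.5

The virtual corner opposite L is at (57.1, -38.5). Tangency of A1 to NW means the radius KW is perpendicular to NW and tangency of A1 to AZ means the radius KA is perpendicular to AZ, with radius 13.2, so the center K sits 13.2 in from both sides at K = (43.9, -25.3). That places the tangent points at W = (57.1, -25.3) on NW and A = (43.9, -38.5) on AZ. Then |LW| = |W − L| = 62.5.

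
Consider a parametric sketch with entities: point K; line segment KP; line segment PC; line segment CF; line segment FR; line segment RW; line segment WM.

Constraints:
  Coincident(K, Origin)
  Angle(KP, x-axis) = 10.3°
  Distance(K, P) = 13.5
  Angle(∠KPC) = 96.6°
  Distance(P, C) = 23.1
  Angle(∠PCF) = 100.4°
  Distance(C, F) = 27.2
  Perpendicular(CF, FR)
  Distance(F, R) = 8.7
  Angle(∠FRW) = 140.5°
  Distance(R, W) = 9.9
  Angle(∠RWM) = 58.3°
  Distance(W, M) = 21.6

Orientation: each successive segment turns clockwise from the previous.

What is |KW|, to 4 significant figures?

15.96

K is at the origin; KP runs at 10.3° with length 13.5, so P = (13.28, 2.414). ∠KPC = 96.6° gives PC at -73.10° from the x-axis; with |PC| = 23.1, C = (20.00, -19.69). ∠PCF = 100.4° gives CF at -152.7° from the x-axis; with |CF| = 27.2, F = (-4.173, -32.16). The perpendicularity gives FR at right angles to CF, so FR runs at 117.3°; with |FR| = 8.7, R = (-8.163, -24.43). ∠FRW = 140.5° gives RW at 77.80° from the x-axis; with |RW| = 9.9, W = (-6.071, -14.76). Then |KW| = |W − K| = 15.96.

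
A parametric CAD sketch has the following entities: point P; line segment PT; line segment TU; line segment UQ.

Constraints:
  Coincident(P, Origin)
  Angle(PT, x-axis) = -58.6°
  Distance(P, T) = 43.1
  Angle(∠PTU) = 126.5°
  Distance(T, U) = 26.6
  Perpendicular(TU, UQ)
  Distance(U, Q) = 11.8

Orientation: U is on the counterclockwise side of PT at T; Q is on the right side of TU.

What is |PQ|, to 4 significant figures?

69.90

P is at the origin; PT runs at -58.6° with length 43.1, so T = 43.1·(cos -58.6°, sin -58.6°) = (22.46, -36.79). ∠PTU = 126.5°, so TU runs at -58.6° + (180° − 126.5°) = -5.100° from the x-axis; with |TU| = 26.6, U = T + 26.6·(cos -5.100°, sin -5.100°) = (48.95, -39.15). TU is perpendicular to UQ; with |UQ| = 11.8 on the right of TU, Q = U + 11.8·(-0.08889, -0.9960) = (47.90, -50.91). Then |PQ| = |Q − P| = 69.90.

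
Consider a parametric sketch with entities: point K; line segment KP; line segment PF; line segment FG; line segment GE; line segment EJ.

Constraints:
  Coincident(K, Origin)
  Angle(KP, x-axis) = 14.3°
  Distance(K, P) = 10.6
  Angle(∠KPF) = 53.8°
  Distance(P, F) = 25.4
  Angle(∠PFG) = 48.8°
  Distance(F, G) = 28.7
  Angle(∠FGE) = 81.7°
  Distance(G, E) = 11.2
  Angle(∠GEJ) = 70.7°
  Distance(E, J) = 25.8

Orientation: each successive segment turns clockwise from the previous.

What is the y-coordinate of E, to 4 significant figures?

8.218

K is at the origin; KP runs at 14.3° with length 10.6, so P = (10.27, 2.618). ∠KPF = 53.8° gives PF at -111.9° from the x-axis; with |PF| = 25.4, F = (0.7977, -20.95). ∠PFG = 48.8° gives FG at 116.9° from the x-axis; with |FG| = 28.7, G = (-12.19, 4.646). ∠FGE = 81.7° gives GE at 18.60° from the x-axis; with |GE| = 11.2, E = (-1.572, 8.218). So E.y = 8.218.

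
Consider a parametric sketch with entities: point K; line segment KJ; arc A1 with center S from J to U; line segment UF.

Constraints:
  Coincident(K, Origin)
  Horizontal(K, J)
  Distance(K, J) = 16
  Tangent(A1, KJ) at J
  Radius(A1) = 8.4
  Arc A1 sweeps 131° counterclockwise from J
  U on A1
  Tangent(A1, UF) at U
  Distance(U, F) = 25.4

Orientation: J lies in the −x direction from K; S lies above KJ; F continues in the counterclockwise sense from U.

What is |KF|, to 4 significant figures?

42.28

K is at the origin; K and J share the same y with |KJ| = 16.0 and J on the −x side, so J = (-16.00, 0.000). A1 meets KJ tangentially, so SJ is at right angles to KJ, so S = J + (0, 8.4) = (-16.00, 8.400). On A1, J sits at bearing -90° from S; a 131° counterclockwise sweep puts U at bearing 41°, so U = S + 8.4·(cos 41°, sin 41°) = (-9.660, 13.91). A1 meets UF tangentially, so SU is at right angles to UF, so UF runs along (−sin 41°, cos 41°); with |UF| = 25.4, F = (-26.32, 33.08). Then |KF| = |F − K| = 42.28.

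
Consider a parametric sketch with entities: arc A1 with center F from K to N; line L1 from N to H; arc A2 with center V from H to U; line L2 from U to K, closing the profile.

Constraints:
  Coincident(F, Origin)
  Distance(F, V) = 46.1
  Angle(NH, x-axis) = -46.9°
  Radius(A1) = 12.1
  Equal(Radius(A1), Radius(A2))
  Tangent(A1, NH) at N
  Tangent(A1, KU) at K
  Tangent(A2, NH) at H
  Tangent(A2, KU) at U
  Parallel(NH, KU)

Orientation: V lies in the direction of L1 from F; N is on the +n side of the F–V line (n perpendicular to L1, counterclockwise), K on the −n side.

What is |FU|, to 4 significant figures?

47.66

The slot axis is L1's direction at -46.9°, so u = (cos -46.9°, sin -46.9°) = (0.6833, -0.7302) and n = (−sin -46.9°, cos -46.9°) = (0.7302, 0.6833). F is at the origin and V lies 46.1 along u from F, so V = 46.1·u = (31.50, -33.66). Tangency of A1 to both parallel lines with radius 12.1 puts N and K at F ± 12.1·n: N = (8.835, 8.268), K = (-8.835, -8.268). Equal radii place H and U the same way about V: H = V + 12.1·n = (40.33, -25.39), U = V − 12.1·n = (22.66, -41.93). Then |FU| = |U − F| = 47.66.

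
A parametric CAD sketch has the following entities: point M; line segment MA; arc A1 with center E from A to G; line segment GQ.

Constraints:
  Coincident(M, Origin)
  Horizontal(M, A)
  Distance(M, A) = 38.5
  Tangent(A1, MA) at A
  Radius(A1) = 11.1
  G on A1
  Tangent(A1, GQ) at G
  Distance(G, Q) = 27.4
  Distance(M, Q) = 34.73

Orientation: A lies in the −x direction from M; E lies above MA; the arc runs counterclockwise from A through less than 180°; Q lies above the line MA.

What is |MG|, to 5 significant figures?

29.222

M is at the origin; M and A share the same y with |MA| = 38.5 and A on the −x side, so A = (-38.500, 0.0000). The tangent condition forces EA to be normal to MA, so E = A + (0, 11.1) = (-38.500, 11.100). Since EG ⟂ GQ (tangency), |EQ| = √(11.1² + 27.4²) = 29.563 regardless of where G sits on A1. So Q lies on both circle(M, 34.73) and circle(E, 29.563); the above-MA intersection is Q = (-16.327, 30.653). G is the foot of the tangent from Q: G = (-28.570, 6.1403).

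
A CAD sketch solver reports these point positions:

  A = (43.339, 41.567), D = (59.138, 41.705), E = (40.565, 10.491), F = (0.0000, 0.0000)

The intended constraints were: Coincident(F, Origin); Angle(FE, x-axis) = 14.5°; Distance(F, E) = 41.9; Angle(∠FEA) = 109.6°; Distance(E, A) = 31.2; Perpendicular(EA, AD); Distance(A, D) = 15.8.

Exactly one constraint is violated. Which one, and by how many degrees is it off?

Perpendicular(EA, AD) — off by 5.60°.

F = (0.00, 0.00) ✓; FE at 14.50° ✓; |FE| = 41.90 ✓; ∠FEA = 109.6° ✓; |EA| = 31.20 ✓; ∠(EA, AD) = 84.40° ✗; |AD| = 15.80 ✓.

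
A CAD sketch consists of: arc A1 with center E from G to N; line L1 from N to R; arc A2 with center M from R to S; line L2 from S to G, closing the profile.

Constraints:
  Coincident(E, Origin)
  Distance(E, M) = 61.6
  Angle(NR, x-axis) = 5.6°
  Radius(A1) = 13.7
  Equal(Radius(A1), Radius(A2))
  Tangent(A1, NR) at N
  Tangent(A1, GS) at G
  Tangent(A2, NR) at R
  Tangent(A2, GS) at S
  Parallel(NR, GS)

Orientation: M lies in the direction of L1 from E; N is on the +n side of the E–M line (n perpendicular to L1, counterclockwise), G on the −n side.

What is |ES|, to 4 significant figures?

63.11

Tangency of A1 to both parallel lines with radius 13.7 puts N and G at E ± 13.7·n: N = (-1.337, 13.63), G = (1.337, -13.63). Equal radii place R and S the same way about M: R = M + 13.7·n = (59.97, 19.65), S = M − 13.7·n = (62.64, -7.624). Then |ES| = |S − E| = 63.11.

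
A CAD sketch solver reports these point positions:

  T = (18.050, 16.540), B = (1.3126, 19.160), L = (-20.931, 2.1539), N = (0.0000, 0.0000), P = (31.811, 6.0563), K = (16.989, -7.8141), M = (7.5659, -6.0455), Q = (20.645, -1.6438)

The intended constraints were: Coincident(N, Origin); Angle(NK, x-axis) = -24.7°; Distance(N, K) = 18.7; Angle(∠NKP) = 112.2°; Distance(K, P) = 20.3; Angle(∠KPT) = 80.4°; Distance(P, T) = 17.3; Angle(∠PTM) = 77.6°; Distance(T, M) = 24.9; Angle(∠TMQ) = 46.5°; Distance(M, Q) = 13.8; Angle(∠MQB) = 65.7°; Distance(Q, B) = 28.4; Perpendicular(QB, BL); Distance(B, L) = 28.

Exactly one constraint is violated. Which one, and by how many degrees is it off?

Perpendicular(QB, BL) — off by 5.50°.

N = (0.00, 0.00) ✓; NK at -24.70° ✓; |NK| = 18.70 ✓; ∠NKP = 112.2° ✓; |KP| = 20.30 ✓; ∠KPT = 80.40° ✓; |PT| = 17.30 ✓; ∠PTM = 77.60° ✓; |TM| = 24.90 ✓; ∠TMQ = 46.50° ✓; |MQ| = 13.80 ✓; ∠MQB = 65.70° ✓; |QB| = 28.40 ✓; ∠(QB, BL) = 84.50° ✗; |BL| = 28.00 ✓.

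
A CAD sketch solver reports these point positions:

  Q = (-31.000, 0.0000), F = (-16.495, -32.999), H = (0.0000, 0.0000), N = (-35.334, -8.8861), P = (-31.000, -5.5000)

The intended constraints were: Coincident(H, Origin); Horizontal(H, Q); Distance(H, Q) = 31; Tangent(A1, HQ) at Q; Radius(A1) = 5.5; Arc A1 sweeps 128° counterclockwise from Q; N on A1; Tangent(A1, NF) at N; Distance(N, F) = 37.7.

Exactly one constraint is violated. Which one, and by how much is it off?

Distance(N, F) = 37.7 — off by 7.10.

H = (0.00, 0.00) ✓; H.y = 0.00, Q.y = 0.00 ✓; |HQ| = 31.00 ✓; ∠(PQ, QH) = 90.00° ✓; |PQ| = 5.500 ✓; bearing(P→N) − bearing(P→Q) = 128.0° ✓; |PN| = 5.500 ✓; ∠(PN, NF) = 90.00° ✓; |NF| = 30.60 ✗.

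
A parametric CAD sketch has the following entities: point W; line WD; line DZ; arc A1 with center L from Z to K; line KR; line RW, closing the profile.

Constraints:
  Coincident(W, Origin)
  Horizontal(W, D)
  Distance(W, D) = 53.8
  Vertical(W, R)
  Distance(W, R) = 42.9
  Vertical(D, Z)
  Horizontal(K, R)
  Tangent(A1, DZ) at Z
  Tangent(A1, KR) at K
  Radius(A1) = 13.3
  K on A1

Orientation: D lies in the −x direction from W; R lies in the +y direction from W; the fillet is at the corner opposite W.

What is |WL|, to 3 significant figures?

50.2

W is at the origin; W and D share the same y with |WD| = 53.8 and D on the −x side, so D = (-53.8, 0.00). WR is vertical with |WR| = 42.9 and R on the +y side, so R = (0.00, 42.9). The virtual corner opposite W is at (-53.8, 42.9). The tangent condition forces LZ to be normal to DZ and A1 meets KR tangentially, so LK is at right angles to KR, with radius 13.3, so the center L sits 13.3 in from both sides at L = (-40.5, 29.6). Then |WL| = |L − W| = 50.2.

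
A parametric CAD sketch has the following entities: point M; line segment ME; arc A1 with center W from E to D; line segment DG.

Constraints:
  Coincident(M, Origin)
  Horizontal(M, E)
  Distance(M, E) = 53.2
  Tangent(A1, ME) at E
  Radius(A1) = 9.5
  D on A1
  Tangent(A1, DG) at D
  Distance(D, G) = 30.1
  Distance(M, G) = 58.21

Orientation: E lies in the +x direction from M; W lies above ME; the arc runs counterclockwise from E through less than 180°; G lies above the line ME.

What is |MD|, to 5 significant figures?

62.692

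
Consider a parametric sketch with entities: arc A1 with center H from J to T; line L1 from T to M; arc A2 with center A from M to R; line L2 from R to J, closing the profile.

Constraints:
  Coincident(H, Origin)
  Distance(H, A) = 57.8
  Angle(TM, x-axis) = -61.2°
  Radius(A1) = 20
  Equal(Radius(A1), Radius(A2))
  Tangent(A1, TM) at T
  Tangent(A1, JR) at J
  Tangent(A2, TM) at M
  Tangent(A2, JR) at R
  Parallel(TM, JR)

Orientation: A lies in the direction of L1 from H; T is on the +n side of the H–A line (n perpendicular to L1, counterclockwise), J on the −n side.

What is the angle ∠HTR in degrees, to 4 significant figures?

55.32°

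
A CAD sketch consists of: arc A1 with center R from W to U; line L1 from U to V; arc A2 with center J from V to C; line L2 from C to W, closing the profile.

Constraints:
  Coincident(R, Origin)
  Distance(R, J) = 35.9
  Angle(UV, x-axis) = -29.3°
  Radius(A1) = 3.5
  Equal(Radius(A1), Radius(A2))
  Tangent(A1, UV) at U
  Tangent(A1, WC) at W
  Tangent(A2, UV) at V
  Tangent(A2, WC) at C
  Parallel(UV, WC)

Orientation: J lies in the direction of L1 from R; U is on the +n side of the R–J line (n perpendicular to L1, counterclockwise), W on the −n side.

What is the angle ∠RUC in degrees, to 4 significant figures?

78.97°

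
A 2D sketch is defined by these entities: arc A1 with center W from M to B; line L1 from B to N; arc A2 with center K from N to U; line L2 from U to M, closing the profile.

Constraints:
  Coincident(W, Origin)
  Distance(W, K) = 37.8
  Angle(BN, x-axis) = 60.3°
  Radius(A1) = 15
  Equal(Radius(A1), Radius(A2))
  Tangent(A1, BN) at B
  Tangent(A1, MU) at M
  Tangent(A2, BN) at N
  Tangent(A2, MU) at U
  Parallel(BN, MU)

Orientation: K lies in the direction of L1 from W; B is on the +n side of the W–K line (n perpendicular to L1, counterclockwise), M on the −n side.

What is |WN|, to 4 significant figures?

40.67

The slot axis is L1's direction at 60.3°, so u = (cos 60.3°, sin 60.3°) = (0.4955, 0.8686) and n = (−sin 60.3°, cos 60.3°) = (-0.8686, 0.4955). W is at the origin and K lies 37.8 along u from W, so K = 37.8·u = (18.73, 32.83). Tangency of A1 to both parallel lines with radius 15.0 puts B and M at W ± 15.0·n: B = (-13.03, 7.432), M = (13.03, -7.432). Equal radii place N and U the same way about K: N = K + 15.0·n = (5.699, 40.27), U = K − 15.0·n = (31.76, 25.40). Then |WN| = |N − W| = 40.67.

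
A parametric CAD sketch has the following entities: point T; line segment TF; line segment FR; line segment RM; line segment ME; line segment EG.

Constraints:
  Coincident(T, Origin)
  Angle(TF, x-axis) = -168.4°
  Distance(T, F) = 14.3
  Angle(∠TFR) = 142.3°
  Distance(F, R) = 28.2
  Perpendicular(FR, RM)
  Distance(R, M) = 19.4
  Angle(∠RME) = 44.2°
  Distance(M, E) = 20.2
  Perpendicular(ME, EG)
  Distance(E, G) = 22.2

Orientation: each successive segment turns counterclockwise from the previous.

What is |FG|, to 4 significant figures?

31.83

∠RME = 44.2° gives ME at 95.10° from the x-axis; with |ME| = 20.2, E = (-19.48, -16.79). ME is perpendicular to EG, so EG runs at -174.9°; with |EG| = 22.2, G = (-41.60, -18.76). Then |FG| = |G − F| = 31.83.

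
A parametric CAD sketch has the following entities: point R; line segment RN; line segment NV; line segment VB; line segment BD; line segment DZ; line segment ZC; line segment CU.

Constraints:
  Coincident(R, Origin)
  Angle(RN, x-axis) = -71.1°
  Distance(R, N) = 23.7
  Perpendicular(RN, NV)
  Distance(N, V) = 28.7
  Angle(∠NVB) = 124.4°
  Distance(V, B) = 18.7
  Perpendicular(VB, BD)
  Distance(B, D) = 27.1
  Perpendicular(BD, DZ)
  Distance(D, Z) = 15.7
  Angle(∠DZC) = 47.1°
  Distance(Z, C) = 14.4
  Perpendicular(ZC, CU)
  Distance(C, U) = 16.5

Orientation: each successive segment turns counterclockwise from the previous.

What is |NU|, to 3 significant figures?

41.3

R is at the origin; RN runs at -71.1° with length 23.7, so N = (7.68, -22.4). The perpendicularity gives NV at right angles to RN, so NV runs at 18.9°; with |NV| = 28.7, V = (34.8, -13.1). ∠NVB = 124.4° gives VB at 74.5° from the x-axis; with |VB| = 18.7, B = (39.8, 4.89). VB is perpendicular to BD, so BD runs at 164°; with |BD| = 27.1, D = (13.7, 12.1). BD is perpendicular to DZ, so DZ runs at -106°; with |DZ| = 15.7, Z = (9.52, -2.99). ∠DZC = 47.1° gives ZC at 27.4° from the x-axis; with |ZC| = 14.4, C = (22.3, 3.63). ZC is perpendicular to CU, so CU runs at 117°; with |CU| = 16.5, U = (14.7, 18.3). Then |NU| = |U − N| = 41.3.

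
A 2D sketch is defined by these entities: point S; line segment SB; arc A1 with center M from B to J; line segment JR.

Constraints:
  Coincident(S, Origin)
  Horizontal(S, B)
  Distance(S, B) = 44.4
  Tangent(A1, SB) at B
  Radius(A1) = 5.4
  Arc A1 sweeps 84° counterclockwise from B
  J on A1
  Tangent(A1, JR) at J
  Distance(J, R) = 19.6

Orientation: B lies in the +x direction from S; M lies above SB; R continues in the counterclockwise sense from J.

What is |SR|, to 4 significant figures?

57.25

S is at the origin; S and B share the same y with |SB| = 44.4 and B on the +x side, so B = (44.40, 0.000). A1 meets SB tangentially, so MB is at right angles to SB, so M = B + (0, 5.4) = (44.40, 5.400). On A1, B sits at bearing -90° from M; an 84° counterclockwise sweep puts J at bearing -6°, so J = M + 5.4·(cos -6°, sin -6°) = (49.77, 4.836). Tangency of A1 to JR means the radius MJ is perpendicular to JR, so JR runs along (−sin -6°, cos -6°); with |JR| = 19.6, R = (51.82, 24.33). Then |SR| = |R − S| = 57.25.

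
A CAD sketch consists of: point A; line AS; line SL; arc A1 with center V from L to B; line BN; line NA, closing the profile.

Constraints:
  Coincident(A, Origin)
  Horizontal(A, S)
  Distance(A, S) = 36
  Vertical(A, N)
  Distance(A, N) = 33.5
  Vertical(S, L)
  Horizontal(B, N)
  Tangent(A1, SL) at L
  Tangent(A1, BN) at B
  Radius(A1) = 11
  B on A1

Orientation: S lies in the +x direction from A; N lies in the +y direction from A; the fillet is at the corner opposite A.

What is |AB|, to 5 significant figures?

41.800

A is at the origin; AS is horizontal with |AS| = 36.0 and S on the +x side, so S = (36.000, 0.0000). A and N share the same x with |AN| = 33.5 and N on the +y side, so N = (0.0000, 33.500). The virtual corner opposite A is at (36.000, 33.500). Tangency of A1 to SL means the radius VL is perpendicular to SL and tangency of A1 to BN means the radius VB is perpendicular to BN, with radius 11.0, so the center V sits 11.0 in from both sides at V = (25.000, 22.500). That places the tangent points at L = (36.000, 22.500) on SL and B = (25.000, 33.500) on BN. Then |AB| = |B − A| = 41.800.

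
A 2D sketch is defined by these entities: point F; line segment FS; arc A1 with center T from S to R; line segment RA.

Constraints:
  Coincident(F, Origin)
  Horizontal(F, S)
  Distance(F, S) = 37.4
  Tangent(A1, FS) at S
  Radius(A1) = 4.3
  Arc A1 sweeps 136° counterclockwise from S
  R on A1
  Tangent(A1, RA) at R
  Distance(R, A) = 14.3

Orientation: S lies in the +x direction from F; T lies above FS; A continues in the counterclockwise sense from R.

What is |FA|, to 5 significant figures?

34.731

On A1, S sits at bearing -90° from T; a 136° counterclockwise sweep puts R at bearing 46°, so R = T + 4.3·(cos 46°, sin 46°) = (40.387, 7.3932). Tangency of A1 to RA means the radius TR is perpendicular to RA, so RA runs along (−sin 46°, cos 46°); with |RA| = 14.3, A = (30.100, 17.327). Then |FA| = |A − F| = 34.731.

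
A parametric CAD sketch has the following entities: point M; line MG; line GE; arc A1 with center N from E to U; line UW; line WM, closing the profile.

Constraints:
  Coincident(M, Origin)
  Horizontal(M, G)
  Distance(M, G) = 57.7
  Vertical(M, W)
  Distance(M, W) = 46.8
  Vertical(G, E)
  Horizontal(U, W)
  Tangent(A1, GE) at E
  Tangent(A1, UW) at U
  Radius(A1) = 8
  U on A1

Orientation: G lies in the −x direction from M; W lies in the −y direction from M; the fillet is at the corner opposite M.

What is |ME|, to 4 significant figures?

69.53

The virtual corner opposite M is at (-57.70, -46.80). Tangency of A1 to GE means the radius NE is perpendicular to GE and the tangent condition forces NU to be normal to UW, with radius 8.0, so the center N sits 8.0 in from both sides at N = (-49.70, -38.80). That places the tangent points at E = (-57.70, -38.80) on GE and U = (-49.70, -46.80) on UW. Then |ME| = |E − M| = 69.53.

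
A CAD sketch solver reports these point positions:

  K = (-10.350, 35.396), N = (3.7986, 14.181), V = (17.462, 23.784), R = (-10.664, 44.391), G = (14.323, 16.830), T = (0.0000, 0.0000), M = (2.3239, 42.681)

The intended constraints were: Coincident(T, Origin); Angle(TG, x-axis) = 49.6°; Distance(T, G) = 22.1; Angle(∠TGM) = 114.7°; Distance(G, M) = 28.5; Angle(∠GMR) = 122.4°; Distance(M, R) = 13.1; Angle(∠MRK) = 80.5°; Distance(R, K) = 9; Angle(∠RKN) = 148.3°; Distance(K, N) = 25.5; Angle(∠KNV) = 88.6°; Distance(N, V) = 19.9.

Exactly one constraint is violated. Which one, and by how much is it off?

Distance(N, V) = 19.9 — off by 3.20.

T = (0.00, 0.00) ✓; TG at 49.60° ✓; |TG| = 22.10 ✓; ∠TGM = 114.7° ✓; |GM| = 28.50 ✓; ∠GMR = 122.4° ✓; |MR| = 13.10 ✓; ∠MRK = 80.50° ✓; |RK| = 9.000 ✓; ∠RKN = 148.3° ✓; |KN| = 25.50 ✓; ∠KNV = 88.60° ✓; |NV| = 16.70 ✗.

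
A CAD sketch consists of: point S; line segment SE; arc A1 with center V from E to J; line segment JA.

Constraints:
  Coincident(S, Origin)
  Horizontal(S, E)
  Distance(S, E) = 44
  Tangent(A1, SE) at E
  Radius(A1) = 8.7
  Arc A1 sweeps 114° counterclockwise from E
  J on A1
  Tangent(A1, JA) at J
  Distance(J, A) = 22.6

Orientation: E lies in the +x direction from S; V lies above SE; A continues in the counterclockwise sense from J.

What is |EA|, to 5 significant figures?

32.908

On A1, E sits at bearing -90° from V; a 114° counterclockwise sweep puts J at bearing 24°, so J = V + 8.7·(cos 24°, sin 24°) = (51.948, 12.239). Since A1 is tangent to JA there, VJ ⟂ JA, so JA runs along (−sin 24°, cos 24°); with |JA| = 22.6, A = (42.756, 32.885). Then |EA| = |A − E| = 32.908.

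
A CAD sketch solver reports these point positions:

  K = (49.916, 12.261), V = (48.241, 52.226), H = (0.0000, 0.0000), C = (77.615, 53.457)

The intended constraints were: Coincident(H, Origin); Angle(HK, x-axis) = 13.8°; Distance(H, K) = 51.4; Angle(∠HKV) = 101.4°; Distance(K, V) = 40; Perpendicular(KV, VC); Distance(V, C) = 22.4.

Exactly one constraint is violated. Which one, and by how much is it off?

Distance(V, C) = 22.4 — off by 7.00.

H = (0.00, 0.00) ✓; HK at 13.80° ✓; |HK| = 51.40 ✓; ∠HKV = 101.4° ✓; |KV| = 40.00 ✓; ∠(KV, VC) = 90.00° ✓; |VC| = 29.40 ✗.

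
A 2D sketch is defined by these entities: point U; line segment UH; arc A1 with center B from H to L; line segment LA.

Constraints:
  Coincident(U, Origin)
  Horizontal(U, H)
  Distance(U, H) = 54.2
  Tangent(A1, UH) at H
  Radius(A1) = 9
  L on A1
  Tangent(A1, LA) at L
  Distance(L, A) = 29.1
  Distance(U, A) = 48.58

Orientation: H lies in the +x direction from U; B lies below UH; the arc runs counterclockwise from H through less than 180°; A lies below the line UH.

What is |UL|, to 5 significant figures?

46.143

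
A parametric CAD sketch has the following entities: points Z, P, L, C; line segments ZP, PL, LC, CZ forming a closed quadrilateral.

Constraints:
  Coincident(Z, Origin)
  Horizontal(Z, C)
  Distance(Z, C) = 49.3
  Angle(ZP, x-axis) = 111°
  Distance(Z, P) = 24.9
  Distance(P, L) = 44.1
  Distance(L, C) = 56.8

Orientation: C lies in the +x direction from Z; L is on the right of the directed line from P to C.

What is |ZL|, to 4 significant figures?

20.86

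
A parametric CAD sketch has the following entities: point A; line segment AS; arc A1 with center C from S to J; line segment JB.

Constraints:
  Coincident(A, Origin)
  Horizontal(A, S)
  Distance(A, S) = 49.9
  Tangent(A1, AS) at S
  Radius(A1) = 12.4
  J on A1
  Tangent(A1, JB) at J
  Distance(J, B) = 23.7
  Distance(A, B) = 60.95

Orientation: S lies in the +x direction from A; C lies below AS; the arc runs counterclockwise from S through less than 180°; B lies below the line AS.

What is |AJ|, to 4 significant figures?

41.88

Checks: |CJ| = 12.40 ✓; ∠(CJ, JB) = 90.00° ✓; |JB| = 23.70 ✓; |AB| = 60.95 ✓.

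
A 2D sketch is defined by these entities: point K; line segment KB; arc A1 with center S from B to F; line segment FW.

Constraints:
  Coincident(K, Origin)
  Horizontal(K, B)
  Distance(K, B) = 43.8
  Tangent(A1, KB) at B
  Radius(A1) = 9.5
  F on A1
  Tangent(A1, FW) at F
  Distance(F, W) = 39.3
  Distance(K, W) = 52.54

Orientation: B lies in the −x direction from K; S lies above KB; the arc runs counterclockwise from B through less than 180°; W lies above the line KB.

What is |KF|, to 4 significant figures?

35.32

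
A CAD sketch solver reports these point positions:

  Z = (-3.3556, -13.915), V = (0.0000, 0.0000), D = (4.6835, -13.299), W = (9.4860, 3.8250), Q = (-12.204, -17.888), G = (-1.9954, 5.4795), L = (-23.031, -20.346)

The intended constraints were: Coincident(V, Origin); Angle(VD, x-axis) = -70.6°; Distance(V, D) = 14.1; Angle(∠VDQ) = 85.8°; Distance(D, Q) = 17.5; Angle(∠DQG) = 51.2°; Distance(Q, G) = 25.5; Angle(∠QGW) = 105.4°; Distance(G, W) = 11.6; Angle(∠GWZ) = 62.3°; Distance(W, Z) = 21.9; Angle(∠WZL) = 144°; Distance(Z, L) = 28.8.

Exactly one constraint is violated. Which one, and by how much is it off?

Distance(Z, L) = 28.8 — off by 8.10.

V = (0.00, 0.00) ✓; VD at -70.60° ✓; |VD| = 14.10 ✓; ∠VDQ = 85.80° ✓; |DQ| = 17.50 ✓; ∠DQG = 51.20° ✓; |QG| = 25.50 ✓; ∠QGW = 105.4° ✓; |GW| = 11.60 ✓; ∠GWZ = 62.30° ✓; |WZ| = 21.90 ✓; ∠WZL = 144.0° ✓; |ZL| = 20.70 ✗.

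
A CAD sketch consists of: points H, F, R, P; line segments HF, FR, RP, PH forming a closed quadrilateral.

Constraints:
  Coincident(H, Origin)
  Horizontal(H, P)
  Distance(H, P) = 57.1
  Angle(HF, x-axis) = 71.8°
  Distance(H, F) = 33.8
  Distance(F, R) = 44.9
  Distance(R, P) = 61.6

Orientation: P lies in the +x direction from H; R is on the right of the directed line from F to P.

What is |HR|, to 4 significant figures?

11.10

Checks: |FR| = 44.90 ✓; |RP| = 61.60 ✓.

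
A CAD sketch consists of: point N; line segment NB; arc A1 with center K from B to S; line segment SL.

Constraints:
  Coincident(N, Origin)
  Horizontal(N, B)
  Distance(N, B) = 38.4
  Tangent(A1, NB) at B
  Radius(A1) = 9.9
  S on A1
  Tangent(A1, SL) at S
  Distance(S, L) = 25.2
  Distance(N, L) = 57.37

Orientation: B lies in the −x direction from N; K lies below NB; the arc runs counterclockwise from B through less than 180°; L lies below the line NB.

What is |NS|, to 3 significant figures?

49.5

N is at the origin; NB is horizontal with |NB| = 38.4 and B on the −x side, so B = (-38.4, 0.00). The tangent condition forces KB to be normal to NB, so K = B + (0, -9.9) = (-38.4, -9.90). Since KS ⟂ SL (tangency), |KL| = √(9.9² + 25.2²) = 27.1 regardless of where S sits on A1. So L lies on both circle(N, 57.37) and circle(K, 27.1); the below-NB intersection is L = (-44.4, -36.3). S is the foot of the tangent from L: S = (-48.2, -11.4).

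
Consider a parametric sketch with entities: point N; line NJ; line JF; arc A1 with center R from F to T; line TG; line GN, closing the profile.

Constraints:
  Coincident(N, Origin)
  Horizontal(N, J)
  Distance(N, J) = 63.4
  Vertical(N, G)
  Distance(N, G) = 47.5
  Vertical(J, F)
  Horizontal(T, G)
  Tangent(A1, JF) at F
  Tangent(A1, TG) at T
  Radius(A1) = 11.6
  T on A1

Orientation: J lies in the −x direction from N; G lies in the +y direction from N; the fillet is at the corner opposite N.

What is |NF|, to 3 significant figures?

72.9

N is at the origin; N and J share the same y with |NJ| = 63.4 and J on the −x side, so J = (-63.4, 0.00). N and G share the same x with |NG| = 47.5 and G on the +y side, so G = (0.00, 47.5). The virtual corner opposite N is at (-63.4, 47.5). Tangency of A1 to JF means the radius RF is perpendicular to JF and tangency of A1 to TG means the radius RT is perpendicular to TG, with radius 11.6, so the center R sits 11.6 in from both sides at R = (-51.8, 35.9). That places the tangent points at F = (-63.4, 35.9) on JF and T = (-51.8, 47.5) on TG. Then |NF| = |F − N| = 72.9.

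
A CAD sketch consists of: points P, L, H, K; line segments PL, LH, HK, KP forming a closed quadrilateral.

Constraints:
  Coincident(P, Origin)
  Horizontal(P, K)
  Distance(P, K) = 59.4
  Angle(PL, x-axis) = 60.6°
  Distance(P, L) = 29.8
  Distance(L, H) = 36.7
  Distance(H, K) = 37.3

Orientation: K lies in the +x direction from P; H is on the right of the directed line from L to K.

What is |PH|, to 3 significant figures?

25.3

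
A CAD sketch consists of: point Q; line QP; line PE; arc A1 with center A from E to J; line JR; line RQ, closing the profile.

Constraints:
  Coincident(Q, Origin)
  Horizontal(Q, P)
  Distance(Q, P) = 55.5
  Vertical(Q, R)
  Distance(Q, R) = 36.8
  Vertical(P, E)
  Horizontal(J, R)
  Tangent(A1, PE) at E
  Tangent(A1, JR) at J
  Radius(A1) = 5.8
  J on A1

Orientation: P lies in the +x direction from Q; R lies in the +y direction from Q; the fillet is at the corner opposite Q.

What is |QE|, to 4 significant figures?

63.57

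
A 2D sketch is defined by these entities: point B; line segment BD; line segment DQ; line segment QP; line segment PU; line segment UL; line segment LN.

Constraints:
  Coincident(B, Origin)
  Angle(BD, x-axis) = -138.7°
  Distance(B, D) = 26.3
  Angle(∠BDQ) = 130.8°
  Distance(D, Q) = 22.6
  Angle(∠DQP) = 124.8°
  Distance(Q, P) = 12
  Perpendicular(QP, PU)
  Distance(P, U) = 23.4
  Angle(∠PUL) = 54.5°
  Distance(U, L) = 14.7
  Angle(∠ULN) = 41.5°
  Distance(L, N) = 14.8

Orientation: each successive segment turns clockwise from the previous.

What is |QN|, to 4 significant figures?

19.87

∠PUL = 54.5° gives UL at -98.60° from the x-axis; with |UL| = 14.7, L = (-28.90, -7.498). ∠ULN = 41.5° gives LN at 122.9° from the x-axis; with |LN| = 14.8, N = (-36.94, 4.928). Then |QN| = |N − Q| = 19.87.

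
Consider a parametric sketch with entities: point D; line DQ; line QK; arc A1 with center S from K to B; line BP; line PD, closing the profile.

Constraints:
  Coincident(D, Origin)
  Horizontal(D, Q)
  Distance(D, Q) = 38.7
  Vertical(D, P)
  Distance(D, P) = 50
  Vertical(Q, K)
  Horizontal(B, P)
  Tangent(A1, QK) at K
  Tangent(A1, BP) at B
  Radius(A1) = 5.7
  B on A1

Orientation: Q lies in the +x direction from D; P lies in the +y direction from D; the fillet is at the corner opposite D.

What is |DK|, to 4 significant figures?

58.82

D is at the origin; DQ is horizontal with |DQ| = 38.7 and Q on the +x side, so Q = (38.70, 0.000). D and P share the same x with |DP| = 50.0 and P on the +y side, so P = (0.000, 50.00). The virtual corner opposite D is at (38.70, 50.00). Tangency of A1 to QK means the radius SK is perpendicular to QK and since A1 is tangent to BP there, SB ⟂ BP, with radius 5.7, so the center S sits 5.7 in from both sides at S = (33.00, 44.30). That places the tangent points at K = (38.70, 44.30) on QK and B = (33.00, 50.00) on BP. Then |DK| = |K − D| = 58.82.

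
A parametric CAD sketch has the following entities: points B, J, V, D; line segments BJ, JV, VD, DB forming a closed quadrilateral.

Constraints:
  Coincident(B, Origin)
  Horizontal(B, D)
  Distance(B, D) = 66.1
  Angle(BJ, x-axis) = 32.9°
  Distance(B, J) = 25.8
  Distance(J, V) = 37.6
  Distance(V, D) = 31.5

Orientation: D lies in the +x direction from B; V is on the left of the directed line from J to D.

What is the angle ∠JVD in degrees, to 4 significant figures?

84.31°

Checks: |JV| = 37.60 ✓; |VD| = 31.50 ✓.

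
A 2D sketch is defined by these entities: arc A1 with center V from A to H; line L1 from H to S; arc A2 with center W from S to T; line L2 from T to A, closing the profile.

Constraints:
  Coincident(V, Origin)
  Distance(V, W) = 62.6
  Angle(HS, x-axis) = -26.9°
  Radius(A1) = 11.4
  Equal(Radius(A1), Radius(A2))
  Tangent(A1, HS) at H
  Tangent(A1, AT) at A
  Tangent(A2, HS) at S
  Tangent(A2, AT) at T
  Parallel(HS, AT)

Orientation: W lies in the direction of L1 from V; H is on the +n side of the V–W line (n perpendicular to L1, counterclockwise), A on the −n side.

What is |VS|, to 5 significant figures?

63.630

The slot axis is L1's direction at -26.9°, so u = (cos -26.9°, sin -26.9°) = (0.89180, -0.45243) and n = (−sin -26.9°, cos -26.9°) = (0.45243, 0.89180). V is at the origin and W lies 62.6 along u from V, so W = 62.6·u = (55.827, -28.322). Tangency of A1 to both parallel lines with radius 11.4 puts H and A at V ± 11.4·n: H = (5.1578, 10.166), A = (-5.1578, -10.166). Equal radii place S and T the same way about W: S = W + 11.4·n = (60.984, -18.156), T = W − 11.4·n = (50.669, -38.489). Then |VS| = |S − V| = 63.630.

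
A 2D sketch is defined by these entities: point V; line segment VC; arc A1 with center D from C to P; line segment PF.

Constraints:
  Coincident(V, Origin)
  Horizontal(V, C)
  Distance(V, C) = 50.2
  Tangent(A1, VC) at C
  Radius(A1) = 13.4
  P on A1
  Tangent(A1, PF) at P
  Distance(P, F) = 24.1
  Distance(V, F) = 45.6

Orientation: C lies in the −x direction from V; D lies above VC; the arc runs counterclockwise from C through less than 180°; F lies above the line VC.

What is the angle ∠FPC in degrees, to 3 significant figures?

142°

Checks: |DP| = 13.40 ✓; ∠(DP, PF) = 90.00° ✓; |PF| = 24.10 ✓; |VF| = 45.60 ✓.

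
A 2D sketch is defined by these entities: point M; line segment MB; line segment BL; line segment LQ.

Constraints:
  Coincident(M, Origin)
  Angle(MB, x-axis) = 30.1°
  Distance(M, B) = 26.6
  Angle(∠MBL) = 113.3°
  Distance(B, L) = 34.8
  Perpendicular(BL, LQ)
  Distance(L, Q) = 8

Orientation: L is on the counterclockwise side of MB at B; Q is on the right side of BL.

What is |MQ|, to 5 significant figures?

55.730

∠MBL = 113.3°, so BL runs at 30.1° + (180° − 113.3°) = 96.800° from the x-axis; with |BL| = 34.8, L = B + 34.8·(cos 96.800°, sin 96.800°) = (18.893, 47.895). BL ⟂ LQ; with |LQ| = 8.0 on the right of BL, Q = L + 8.0·(0.99297, 0.11840) = (26.836, 48.843). Then |MQ| = |Q − M| = 55.730.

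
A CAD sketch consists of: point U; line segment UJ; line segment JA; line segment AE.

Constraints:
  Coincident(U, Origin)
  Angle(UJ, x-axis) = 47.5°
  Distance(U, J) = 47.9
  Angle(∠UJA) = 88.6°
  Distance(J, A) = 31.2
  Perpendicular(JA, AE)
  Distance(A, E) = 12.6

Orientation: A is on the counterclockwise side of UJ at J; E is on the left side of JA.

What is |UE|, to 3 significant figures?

46.3

U is at the origin; UJ runs at 47.5° with length 47.9, so J = 47.9·(cos 47.5°, sin 47.5°) = (32.4, 35.3). ∠UJA = 88.6°, so JA runs at 47.5° + (180° − 88.6°) = 139° from the x-axis; with |JA| = 31.2, A = J + 31.2·(cos 139°, sin 139°) = (8.85, 55.8). The perpendicularity gives AE at right angles to JA; with |AE| = 12.6 on the left of JA, E = A + 12.6·(-0.657, -0.754) = (0.567, 46.3). Then |UE| = |E − U| = 46.3.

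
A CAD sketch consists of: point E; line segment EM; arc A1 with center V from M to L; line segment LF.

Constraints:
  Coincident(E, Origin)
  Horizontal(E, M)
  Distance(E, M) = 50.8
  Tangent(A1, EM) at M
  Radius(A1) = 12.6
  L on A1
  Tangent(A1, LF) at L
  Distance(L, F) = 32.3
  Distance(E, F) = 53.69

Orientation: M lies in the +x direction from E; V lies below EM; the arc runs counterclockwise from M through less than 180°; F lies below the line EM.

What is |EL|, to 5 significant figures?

39.787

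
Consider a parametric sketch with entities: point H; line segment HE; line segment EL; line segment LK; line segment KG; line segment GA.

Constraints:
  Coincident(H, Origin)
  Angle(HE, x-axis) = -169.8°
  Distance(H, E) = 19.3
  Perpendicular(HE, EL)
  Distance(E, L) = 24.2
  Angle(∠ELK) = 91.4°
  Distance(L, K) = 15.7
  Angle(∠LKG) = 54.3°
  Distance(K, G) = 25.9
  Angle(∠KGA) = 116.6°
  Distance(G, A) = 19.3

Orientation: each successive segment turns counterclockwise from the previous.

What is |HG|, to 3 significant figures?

18.5

H is at the origin; HE runs at -169.8° with length 19.3, so E = (-19.0, -3.42). HE is perpendicular to EL, so EL runs at -79.8°; with |EL| = 24.2, L = (-14.7, -27.2). ∠ELK = 91.4° gives LK at 8.80° from the x-axis; with |LK| = 15.7, K = (0.806, -24.8). ∠LKG = 54.3° gives KG at 134° from the x-axis; with |KG| = 25.9, G = (-17.3, -6.36). Then |HG| = |G − H| = 18.5.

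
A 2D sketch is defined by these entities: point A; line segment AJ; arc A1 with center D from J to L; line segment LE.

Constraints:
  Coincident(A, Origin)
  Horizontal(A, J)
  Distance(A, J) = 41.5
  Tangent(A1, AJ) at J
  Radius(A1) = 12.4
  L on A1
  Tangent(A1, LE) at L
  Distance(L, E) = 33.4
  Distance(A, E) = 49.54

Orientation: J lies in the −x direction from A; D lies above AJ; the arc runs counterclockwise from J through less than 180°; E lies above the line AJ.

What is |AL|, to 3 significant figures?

31.1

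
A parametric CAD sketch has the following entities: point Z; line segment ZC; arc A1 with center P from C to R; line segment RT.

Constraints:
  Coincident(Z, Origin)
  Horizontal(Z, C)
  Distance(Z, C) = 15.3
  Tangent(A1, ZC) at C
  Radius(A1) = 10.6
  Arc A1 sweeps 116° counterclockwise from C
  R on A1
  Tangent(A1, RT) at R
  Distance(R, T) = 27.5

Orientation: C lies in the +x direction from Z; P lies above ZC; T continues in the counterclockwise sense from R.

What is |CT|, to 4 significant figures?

40.04

Z is at the origin; ZC is horizontal with |ZC| = 15.3 and C on the +x side, so C = (15.30, 0.000). Since A1 is tangent to ZC there, PC ⟂ ZC, so P = C + (0, 10.6) = (15.30, 10.60). On A1, C sits at bearing -90° from P; a 116° counterclockwise sweep puts R at bearing 26°, so R = P + 10.6·(cos 26°, sin 26°) = (24.83, 15.25). A1 meets RT tangentially, so PR is at right angles to RT, so RT runs along (−sin 26°, cos 26°); with |RT| = 27.5, T = (12.77, 39.96). Then |CT| = |T − C| = 40.04.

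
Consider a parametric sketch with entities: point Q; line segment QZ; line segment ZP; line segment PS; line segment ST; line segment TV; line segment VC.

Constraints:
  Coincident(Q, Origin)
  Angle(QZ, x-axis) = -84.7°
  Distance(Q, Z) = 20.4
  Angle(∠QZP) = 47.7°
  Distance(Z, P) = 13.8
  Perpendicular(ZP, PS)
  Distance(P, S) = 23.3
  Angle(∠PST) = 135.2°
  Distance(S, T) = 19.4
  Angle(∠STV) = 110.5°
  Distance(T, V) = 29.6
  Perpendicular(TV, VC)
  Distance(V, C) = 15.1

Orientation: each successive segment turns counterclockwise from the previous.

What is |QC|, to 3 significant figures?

34.6

Q is at the origin; QZ runs at -84.7° with length 20.4, so Z = (1.88, -20.3). ∠QZP = 47.7° gives ZP at 47.6° from the x-axis; with |ZP| = 13.8, P = (11.2, -10.1). ZP is perpendicular to PS, so PS runs at 138°; with |PS| = 23.3, S = (-6.02, 5.59). ∠PST = 135.2° gives ST at -178° from the x-axis; with |ST| = 19.4, T = (-25.4, 4.78). ∠STV = 110.5° gives TV at -108° from the x-axis; with |TV| = 29.6, V = (-34.6, -23.4). TV is perpendicular to VC, so VC runs at -18.1°; with |VC| = 15.1, C = (-20.2, -28.0). Then |QC| = |C − Q| = 34.6.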